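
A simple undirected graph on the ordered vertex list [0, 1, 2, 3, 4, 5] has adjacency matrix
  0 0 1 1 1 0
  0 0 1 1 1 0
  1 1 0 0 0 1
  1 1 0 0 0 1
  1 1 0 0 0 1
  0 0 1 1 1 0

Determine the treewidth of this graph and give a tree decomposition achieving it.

Treewidth 3.
Bags: B1 = {0, 2, 3, 4}  B2 = {1, 2, 3, 4}  B3 = {2, 3, 4, 5}
Tree: B1–B2, B2–B3

Every bag has size at most 4, so the width is 4 − 1 = 3 and tw(G) ≤ 3. For the lower bound: the 4 vertex sets {0,3}, {1,4}, {2}, {5} are disjoint, each induces a connected subgraph, and every pair is joined by at least one edge of G. Contracting each set to a single vertex therefore yields K_{4} as a minor, and since treewidth is minor-monotone, tw(G) ≥ tw(K_{4}) = 3. Therefore the treewidth is 3.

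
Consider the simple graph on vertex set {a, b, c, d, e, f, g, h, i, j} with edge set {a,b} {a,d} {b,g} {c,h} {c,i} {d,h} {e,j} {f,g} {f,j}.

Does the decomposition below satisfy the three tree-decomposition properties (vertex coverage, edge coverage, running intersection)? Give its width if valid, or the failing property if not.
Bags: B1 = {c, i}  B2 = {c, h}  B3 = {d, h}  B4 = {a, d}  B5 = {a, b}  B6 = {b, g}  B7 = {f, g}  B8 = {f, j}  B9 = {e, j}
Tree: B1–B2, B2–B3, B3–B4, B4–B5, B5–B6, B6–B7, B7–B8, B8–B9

Checking the three conditions: (i) the bags cover all of {a, b, c, d, e, f, g, h, i, j}; (ii) for each edge, some bag contains both endpoints; (iii) the bags containing any fixed vertex form a subtree. All hold, so the decomposition is valid with width 2 − 1 = 1.

Yes; width 1.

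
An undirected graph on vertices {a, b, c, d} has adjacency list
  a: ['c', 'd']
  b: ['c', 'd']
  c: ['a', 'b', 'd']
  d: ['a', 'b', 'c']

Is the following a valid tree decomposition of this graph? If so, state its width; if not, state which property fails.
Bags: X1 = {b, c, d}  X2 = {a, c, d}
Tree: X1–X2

Yes; width 2.

Vertex coverage: the bags together contain {a, b, c, d}, the full vertex set. Edge coverage: each edge of G has both endpoints in at least one bag. Running intersection: for every vertex, the bags containing it form a connected subtree. All three properties hold, so this is a valid tree decomposition of width max|bag| − 1 = 2, and hence tw(G) ≤ 2.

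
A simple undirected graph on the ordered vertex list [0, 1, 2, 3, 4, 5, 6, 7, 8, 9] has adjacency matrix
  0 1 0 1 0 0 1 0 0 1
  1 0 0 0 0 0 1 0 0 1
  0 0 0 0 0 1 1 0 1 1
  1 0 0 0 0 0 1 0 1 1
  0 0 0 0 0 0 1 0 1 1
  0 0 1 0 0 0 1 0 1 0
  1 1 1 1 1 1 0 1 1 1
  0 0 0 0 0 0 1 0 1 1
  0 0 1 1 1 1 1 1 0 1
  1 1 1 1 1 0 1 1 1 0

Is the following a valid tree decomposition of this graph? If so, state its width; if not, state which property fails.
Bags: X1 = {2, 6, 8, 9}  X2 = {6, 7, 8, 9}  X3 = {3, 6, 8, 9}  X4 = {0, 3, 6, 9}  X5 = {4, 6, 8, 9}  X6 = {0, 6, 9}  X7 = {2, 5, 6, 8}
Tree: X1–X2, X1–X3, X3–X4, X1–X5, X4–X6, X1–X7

A tree decomposition must satisfy three properties: every vertex lies in some bag; for every edge, both endpoints lie together in some bag; and for every vertex, the bags containing it form a connected subtree. Here vertex 1 appears in no bag, so the decomposition is invalid.

No — vertex 1 appears in no bag.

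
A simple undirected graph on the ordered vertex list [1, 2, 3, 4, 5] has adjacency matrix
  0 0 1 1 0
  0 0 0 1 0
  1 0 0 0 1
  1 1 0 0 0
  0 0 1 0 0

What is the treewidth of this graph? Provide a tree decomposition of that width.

Each bag holds 2 vertices, so the decomposition has width 1, which upper-bounds the treewidth. Since G has at least one edge (e.g. 2–4), it is not an edgeless graph, so tw(G) ≥ 1. The upper and lower bounds meet at 1, so that is the treewidth.

Treewidth 1.
One optimal decomposition is:
Bags: B1 = {2, 4}  B2 = {1, 4}  B3 = {1, 3}  B4 = {3, 5}
Tree: B1–B2, B2–B3, B3–B4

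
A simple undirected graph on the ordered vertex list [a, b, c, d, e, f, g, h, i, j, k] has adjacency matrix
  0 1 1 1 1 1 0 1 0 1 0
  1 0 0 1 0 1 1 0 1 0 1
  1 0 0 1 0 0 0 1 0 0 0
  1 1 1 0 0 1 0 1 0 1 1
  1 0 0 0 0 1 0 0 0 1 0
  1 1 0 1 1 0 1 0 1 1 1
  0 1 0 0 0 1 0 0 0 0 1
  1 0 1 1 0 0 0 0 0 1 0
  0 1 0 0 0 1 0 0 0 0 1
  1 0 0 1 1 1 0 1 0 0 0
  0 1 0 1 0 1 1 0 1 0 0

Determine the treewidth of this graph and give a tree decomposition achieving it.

Every bag has size at most 4, so the width is 4 − 1 = 3 and tw(G) ≤ 3. For the lower bound, the 4 vertices {a, d, h, j} are pairwise adjacent, and any tree decomposition puts a clique entirely inside one bag — forcing width ≥ 3. Therefore the treewidth is 3.

Treewidth 3.
Bags: B1 = {b, d, f, k}  B2 = {a, b, d, f}  B3 = {a, d, f, j}  B4 = {b, f, i, k}  B5 = {b, f, g, k}  B6 = {a, d, h, j}  B7 = {a, c, d, h}  B8 = {a, e, f, j}
Tree: B1–B2, B2–B3, B1–B4, B1–B5, B3–B6, B6–B7, B3–B8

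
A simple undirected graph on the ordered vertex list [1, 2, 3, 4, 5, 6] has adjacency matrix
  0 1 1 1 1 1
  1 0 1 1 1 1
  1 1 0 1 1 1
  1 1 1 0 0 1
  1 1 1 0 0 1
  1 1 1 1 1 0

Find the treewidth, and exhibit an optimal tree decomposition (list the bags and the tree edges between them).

Every bag has size at most 5, so the width is 5 − 1 = 4 and tw(G) ≤ 4. Conversely, {1, 2, 3, 4, 6} is a clique of size 5, and the vertices of any clique must share a bag in every tree decomposition; so some bag has ≥ 5 vertices and tw(G) ≥ 4. Hence tw(G) = 4 exactly.

Treewidth 4.
One optimal decomposition is:
Bags: B1 = {1, 2, 3, 4, 6}  B2 = {1, 2, 3, 5, 6}
Tree: B1–B2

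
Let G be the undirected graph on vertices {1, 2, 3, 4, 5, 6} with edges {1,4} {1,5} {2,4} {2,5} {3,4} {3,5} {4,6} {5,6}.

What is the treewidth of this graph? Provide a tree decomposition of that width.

Treewidth 2.
One such decomposition:
Bags: B1 = {2, 4, 5}  B2 = {4, 5, 6}  B3 = {1, 4, 5}  B4 = {3, 4, 5}
Tree: B1–B2, B2–B3, B3–B4

Each bag holds 3 vertices, so the decomposition has width 2, which upper-bounds the treewidth. Since 4–2–5–6–4 is a cycle in G, G is not acyclic. Forests are exactly the graphs of treewidth ≤ 1, so tw(G) ≥ 2. Hence tw(G) = 2 exactly.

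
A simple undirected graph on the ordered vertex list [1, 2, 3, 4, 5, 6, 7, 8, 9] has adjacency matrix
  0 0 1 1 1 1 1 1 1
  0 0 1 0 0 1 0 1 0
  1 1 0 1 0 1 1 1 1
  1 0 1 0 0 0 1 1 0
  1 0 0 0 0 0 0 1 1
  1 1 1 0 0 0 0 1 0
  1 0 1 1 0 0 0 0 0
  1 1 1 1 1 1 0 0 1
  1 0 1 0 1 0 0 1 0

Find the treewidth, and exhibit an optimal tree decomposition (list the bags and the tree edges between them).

Treewidth 3.
One such decomposition:
Bags: B1 = {1, 3, 4, 7}  B2 = {1, 3, 4, 8}  B3 = {1, 3, 6, 8}  B4 = {1, 3, 8, 9}  B5 = {1, 5, 8, 9}  B6 = {2, 3, 6, 8}
Tree: B1–B2, B2–B3, B2–B4, B4–B5, B3–B6

Each bag holds 4 vertices, so the decomposition has width 3, which upper-bounds the treewidth. On the other hand G contains the 4-clique {1, 3, 8, 9}. A clique must lie in a single bag of any decomposition, so no decomposition can have width below 3. Therefore the treewidth is 3.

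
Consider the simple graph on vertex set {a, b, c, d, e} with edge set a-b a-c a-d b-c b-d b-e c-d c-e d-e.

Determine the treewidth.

A width-3 tree decomposition is:
Bags: B1 = {b, c, d, e}  B2 = {a, b, c, d}
Tree: B1–B2
Each bag holds 4 vertices, so the decomposition has width 3, which upper-bounds the treewidth. For the lower bound, the 4 vertices {b, c, d, e} are pairwise adjacent, and any tree decomposition puts a clique entirely inside one bag — forcing width ≥ 3. The upper and lower bounds meet at 3, so that is the treewidth.

3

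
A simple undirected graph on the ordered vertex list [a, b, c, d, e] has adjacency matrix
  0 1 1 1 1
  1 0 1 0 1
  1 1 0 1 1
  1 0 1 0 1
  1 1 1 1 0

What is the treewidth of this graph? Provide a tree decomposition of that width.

Treewidth 3.
One such decomposition:
Bags: B1 = {a, c, d, e}  B2 = {a, b, c, e}
Tree: B1–B2

Every bag has size at most 4, so the width is 4 − 1 = 3 and tw(G) ≤ 3. For the lower bound, the 4 vertices {a, c, d, e} are pairwise adjacent, and any tree decomposition puts a clique entirely inside one bag — forcing width ≥ 3. The upper and lower bounds meet at 3, so that is the treewidth.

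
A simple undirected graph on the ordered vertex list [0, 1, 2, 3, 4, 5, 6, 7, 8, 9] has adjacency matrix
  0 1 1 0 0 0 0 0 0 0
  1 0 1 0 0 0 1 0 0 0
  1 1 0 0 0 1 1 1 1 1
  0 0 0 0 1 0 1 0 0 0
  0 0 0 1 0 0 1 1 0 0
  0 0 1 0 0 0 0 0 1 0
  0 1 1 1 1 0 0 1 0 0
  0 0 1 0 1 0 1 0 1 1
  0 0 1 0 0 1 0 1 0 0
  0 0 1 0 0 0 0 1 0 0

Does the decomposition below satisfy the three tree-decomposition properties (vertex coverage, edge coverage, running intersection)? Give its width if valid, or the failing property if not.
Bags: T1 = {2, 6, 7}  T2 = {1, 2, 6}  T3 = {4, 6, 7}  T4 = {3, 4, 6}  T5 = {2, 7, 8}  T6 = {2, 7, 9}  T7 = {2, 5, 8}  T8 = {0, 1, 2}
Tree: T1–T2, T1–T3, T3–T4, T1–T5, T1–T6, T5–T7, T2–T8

Checking the three conditions: (i) the bags cover all of {0, 1, 2, 3, 4, 5, 6, 7, 8, 9}; (ii) for each edge, some bag contains both endpoints; (iii) the bags containing any fixed vertex form a subtree. All hold, so the decomposition is valid with width 3 − 1 = 2.

Yes; width 2.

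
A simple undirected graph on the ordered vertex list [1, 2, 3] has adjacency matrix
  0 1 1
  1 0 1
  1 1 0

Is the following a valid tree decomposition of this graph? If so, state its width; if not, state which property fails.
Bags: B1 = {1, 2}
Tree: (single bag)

No — vertex 3 appears in no bag.

A tree decomposition must satisfy three properties: every vertex lies in some bag; for every edge, both endpoints lie together in some bag; and for every vertex, the bags containing it form a connected subtree. Here vertex 3 appears in no bag, so the decomposition is invalid.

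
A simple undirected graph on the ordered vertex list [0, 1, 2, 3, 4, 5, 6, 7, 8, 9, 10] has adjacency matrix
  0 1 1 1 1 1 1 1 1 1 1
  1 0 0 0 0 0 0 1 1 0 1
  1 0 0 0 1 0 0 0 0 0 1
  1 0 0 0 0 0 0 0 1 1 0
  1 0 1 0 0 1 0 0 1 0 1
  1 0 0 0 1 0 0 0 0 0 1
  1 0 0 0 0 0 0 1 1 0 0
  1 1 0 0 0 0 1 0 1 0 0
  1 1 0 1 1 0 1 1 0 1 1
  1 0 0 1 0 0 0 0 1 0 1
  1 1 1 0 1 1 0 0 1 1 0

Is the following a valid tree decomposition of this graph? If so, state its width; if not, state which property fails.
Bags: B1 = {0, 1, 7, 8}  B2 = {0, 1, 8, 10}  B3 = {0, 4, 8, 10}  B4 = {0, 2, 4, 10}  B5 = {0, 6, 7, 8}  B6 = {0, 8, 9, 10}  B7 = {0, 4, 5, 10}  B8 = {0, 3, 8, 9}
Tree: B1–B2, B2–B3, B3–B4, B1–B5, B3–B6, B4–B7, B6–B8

Checking the three conditions: (i) the bags cover all of {0, 1, 2, 3, 4, 5, 6, 7, 8, 9, 10}; (ii) for each edge, some bag contains both endpoints; (iii) the bags containing any fixed vertex form a subtree. All hold, so the decomposition is valid with width 4 − 1 = 3.

Yes; width 3.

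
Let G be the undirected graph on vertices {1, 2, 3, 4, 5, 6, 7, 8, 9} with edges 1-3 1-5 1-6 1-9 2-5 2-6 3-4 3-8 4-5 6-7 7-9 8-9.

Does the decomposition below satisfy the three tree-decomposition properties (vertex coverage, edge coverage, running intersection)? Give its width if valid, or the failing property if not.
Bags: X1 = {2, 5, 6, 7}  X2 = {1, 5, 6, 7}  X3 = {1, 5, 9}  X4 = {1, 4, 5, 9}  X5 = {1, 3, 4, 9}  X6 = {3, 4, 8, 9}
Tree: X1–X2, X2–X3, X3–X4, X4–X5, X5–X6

A tree decomposition must satisfy three properties: every vertex lies in some bag; for every edge, both endpoints lie together in some bag; and for every vertex, the bags containing it form a connected subtree. Here edge (7,9) lies in no bag, so the decomposition is invalid.

No — edge (7,9) lies in no bag.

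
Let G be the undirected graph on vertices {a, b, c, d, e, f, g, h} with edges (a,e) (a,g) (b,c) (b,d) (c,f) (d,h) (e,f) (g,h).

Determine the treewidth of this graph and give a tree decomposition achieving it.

Treewidth 2.
One such decomposition:
Bags: B1 = {d, g, h}  B2 = {a, d, g}  B3 = {a, d, e}  B4 = {d, e, f}  B5 = {c, d, f}  B6 = {b, c, d}
Tree: B1–B2, B2–B3, B3–B4, B4–B5, B5–B6

The largest bag has 3 vertices, giving width 2; this decomposition certifies tw(G) ≤ 2. The edges d–h–g–a–e–f–c–b–d form a cycle, so G is not a tree and its treewidth is at least 2. Combining the bounds, tw(G) = 2.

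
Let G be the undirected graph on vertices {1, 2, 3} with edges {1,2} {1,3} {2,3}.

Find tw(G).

A width-2 tree decomposition is:
Bags: B1 = {1, 2, 3}
Tree: (single bag)
With just one bag of size 3, the width is 3 − 1 = 2, so tw(G) ≤ 2. For the lower bound, the 3 vertices {1, 2, 3} are pairwise adjacent, and any tree decomposition puts a clique entirely inside one bag — forcing width ≥ 2. Therefore the treewidth is 2.

2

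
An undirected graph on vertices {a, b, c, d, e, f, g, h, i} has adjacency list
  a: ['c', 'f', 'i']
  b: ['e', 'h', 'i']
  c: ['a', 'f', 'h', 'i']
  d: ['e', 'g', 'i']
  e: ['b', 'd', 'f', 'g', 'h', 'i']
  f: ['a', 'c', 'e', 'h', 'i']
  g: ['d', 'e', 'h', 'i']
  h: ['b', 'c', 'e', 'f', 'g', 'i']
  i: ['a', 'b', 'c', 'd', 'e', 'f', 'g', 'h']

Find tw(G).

A width-3 tree decomposition is:
Bags: B1 = {b, e, h, i}  B2 = {e, f, h, i}  B3 = {c, f, h, i}  B4 = {e, g, h, i}  B5 = {a, c, f, i}  B6 = {d, e, g, i}
Tree: B1–B2, B2–B3, B1–B4, B3–B5, B4–B6
Each bag holds 4 vertices, so the decomposition has width 3, which upper-bounds the treewidth. Conversely, {d, e, g, i} is a clique of size 4, and the vertices of any clique must share a bag in every tree decomposition; so some bag has ≥ 4 vertices and tw(G) ≥ 3. Therefore the treewidth is 3.

3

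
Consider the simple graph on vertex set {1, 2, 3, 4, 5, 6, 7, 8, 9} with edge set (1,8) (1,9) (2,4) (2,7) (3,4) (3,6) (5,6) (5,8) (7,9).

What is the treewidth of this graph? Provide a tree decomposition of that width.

The largest bag has 3 vertices, giving width 2; this decomposition certifies tw(G) ≤ 2. The edges 5–8–1–9–7–2–4–3–6–5 form a cycle, so G is not a tree and its treewidth is at least 2. Hence tw(G) = 2 exactly.

Treewidth 2.
Bags: B1 = {1, 5, 8}  B2 = {1, 5, 9}  B3 = {5, 7, 9}  B4 = {2, 5, 7}  B5 = {2, 4, 5}  B6 = {3, 4, 5}  B7 = {3, 5, 6}
Tree: B1–B2, B2–B3, B3–B4, B4–B5, B5–B6, B6–B7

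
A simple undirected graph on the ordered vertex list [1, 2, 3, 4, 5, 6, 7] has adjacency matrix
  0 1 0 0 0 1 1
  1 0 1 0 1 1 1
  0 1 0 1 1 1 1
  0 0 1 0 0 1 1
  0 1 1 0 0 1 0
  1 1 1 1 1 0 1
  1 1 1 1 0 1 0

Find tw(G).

A width-3 tree decomposition is:
Bags: B1 = {2, 3, 6, 7}  B2 = {1, 2, 6, 7}  B3 = {3, 4, 6, 7}  B4 = {2, 3, 5, 6}
Tree: B1–B2, B1–B3, B1–B4
Each bag holds 4 vertices, so the decomposition has width 3, which upper-bounds the treewidth. For the lower bound, the 4 vertices {1, 2, 6, 7} are pairwise adjacent, and any tree decomposition puts a clique entirely inside one bag — forcing width ≥ 3. Hence tw(G) = 3 exactly.

3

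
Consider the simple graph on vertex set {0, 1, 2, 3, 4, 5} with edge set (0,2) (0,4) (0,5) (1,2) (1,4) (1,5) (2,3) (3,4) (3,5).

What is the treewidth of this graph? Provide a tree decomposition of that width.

Each bag holds 4 vertices, so the decomposition has width 3, which upper-bounds the treewidth. For the lower bound: the 4 vertex sets {1,5}, {0,2}, {4}, {3} are disjoint, each induces a connected subgraph, and every pair is joined by at least one edge of G. Contracting each set to a single vertex therefore yields K_{4} as a minor, and since treewidth is minor-monotone, tw(G) ≥ tw(K_{4}) = 3. Hence tw(G) = 3 exactly.

Treewidth 3.
One such decomposition:
Bags: B1 = {1, 2, 4, 5}  B2 = {0, 2, 4, 5}  B3 = {2, 3, 4, 5}
Tree: B1–B2, B2–B3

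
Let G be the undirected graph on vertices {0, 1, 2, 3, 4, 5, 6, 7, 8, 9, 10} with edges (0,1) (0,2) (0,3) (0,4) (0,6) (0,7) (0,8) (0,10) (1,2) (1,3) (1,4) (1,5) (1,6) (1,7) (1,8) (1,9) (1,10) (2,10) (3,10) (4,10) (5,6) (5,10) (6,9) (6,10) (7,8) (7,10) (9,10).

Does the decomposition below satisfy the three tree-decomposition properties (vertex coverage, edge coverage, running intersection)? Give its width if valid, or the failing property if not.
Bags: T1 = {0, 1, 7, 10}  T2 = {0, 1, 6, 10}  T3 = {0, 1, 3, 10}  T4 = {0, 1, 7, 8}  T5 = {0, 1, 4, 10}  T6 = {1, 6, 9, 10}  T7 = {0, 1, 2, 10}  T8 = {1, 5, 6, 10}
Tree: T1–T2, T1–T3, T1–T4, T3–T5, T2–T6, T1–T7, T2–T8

Yes; width 3.

Vertex coverage: the bags together contain {0, 1, 2, 3, 4, 5, 6, 7, 8, 9, 10}, the full vertex set. Edge coverage: each edge of G has both endpoints in at least one bag. Running intersection: for every vertex, the bags containing it form a connected subtree. All three properties hold, so this is a valid tree decomposition of width max|bag| − 1 = 3, and hence tw(G) ≤ 3.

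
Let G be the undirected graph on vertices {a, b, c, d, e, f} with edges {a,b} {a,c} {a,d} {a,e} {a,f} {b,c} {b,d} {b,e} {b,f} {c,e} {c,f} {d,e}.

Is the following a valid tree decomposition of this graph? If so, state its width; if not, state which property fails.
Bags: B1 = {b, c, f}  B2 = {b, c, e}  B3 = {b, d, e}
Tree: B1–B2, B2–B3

A tree decomposition must satisfy three properties: every vertex lies in some bag; for every edge, both endpoints lie together in some bag; and for every vertex, the bags containing it form a connected subtree. Here vertex a appears in no bag, so the decomposition is invalid.

No — vertex a appears in no bag.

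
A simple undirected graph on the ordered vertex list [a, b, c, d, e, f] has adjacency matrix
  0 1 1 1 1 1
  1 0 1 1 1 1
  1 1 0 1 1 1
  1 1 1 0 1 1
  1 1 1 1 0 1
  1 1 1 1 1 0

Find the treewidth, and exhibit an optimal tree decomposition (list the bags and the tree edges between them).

A single bag containing all 6 vertices is trivially a valid decomposition of width 5. On the other hand G contains the 6-clique {a, b, c, d, e, f}. A clique must lie in a single bag of any decomposition, so no decomposition can have width below 5. The upper and lower bounds meet at 5, so that is the treewidth.

Treewidth 5.
One such decomposition:
Bags: B1 = {a, b, c, d, e, f}
Tree: (single bag)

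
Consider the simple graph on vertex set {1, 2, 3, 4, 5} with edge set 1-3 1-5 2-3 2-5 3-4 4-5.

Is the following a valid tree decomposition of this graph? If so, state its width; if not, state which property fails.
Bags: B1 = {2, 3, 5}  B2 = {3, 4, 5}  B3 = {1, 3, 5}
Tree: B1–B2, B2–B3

Checking the three conditions: (i) the bags cover all of {1, 2, 3, 4, 5}; (ii) for each edge, some bag contains both endpoints; (iii) the bags containing any fixed vertex form a subtree. All hold, so the decomposition is valid with width 3 − 1 = 2.

Yes; width 2.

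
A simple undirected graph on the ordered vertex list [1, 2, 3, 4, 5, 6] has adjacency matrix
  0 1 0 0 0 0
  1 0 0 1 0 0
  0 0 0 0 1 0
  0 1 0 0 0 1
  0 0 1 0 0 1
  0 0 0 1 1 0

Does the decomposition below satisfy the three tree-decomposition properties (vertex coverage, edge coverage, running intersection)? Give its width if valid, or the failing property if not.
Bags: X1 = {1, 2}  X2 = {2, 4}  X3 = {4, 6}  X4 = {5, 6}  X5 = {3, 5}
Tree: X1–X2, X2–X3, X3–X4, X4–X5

Every vertex of G appears in some bag (union = {1, 2, 3, 4, 5, 6}); every edge is covered by a bag; and for each vertex v the set of bags containing v is connected in the bag tree. The decomposition is therefore valid. The largest bag has 2 vertices, so the width is 1.

Yes; width 1.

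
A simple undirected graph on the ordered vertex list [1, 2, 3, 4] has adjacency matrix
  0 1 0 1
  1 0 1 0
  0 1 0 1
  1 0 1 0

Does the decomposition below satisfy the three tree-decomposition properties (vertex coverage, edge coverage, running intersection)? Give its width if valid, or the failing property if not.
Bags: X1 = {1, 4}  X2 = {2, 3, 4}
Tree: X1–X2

No — edge (2,1) lies in no bag.

A tree decomposition must satisfy three properties: every vertex lies in some bag; for every edge, both endpoints lie together in some bag; and for every vertex, the bags containing it form a connected subtree. Here edge (2,1) lies in no bag, so the decomposition is invalid.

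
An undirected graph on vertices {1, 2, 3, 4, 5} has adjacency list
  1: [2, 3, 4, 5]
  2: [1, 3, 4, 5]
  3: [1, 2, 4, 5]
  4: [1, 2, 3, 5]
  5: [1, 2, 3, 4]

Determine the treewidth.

4

A width-4 tree decomposition is:
Bags: B1 = {1, 2, 3, 4, 5}
Tree: (single bag)
With just one bag of size 5, the width is 5 − 1 = 4, so tw(G) ≤ 4. Conversely, {1, 2, 3, 4, 5} is a clique of size 5, and the vertices of any clique must share a bag in every tree decomposition; so some bag has ≥ 5 vertices and tw(G) ≥ 4. Hence tw(G) = 4 exactly.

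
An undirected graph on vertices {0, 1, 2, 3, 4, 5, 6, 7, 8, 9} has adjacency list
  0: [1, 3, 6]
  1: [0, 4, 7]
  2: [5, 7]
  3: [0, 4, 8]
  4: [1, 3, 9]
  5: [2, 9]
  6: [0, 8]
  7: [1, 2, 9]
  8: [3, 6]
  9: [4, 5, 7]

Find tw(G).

2

A width-2 tree decomposition is:
Bags: B1 = {2, 5, 9}  B2 = {2, 7, 9}  B3 = {4, 7, 9}  B4 = {1, 4, 7}  B5 = {1, 3, 4}  B6 = {0, 1, 3}  B7 = {0, 3, 8}  B8 = {0, 6, 8}
Tree: B1–B2, B2–B3, B3–B4, B4–B5, B5–B6, B6–B7, B7–B8
Every bag has size at most 3, so the width is 3 − 1 = 2 and tw(G) ≤ 2. For the lower bound, G contains the cycle 5–2–7–9–5, so G is not a forest; only forests have treewidth ≤ 1, hence tw(G) ≥ 2. Combining the bounds, tw(G) = 2.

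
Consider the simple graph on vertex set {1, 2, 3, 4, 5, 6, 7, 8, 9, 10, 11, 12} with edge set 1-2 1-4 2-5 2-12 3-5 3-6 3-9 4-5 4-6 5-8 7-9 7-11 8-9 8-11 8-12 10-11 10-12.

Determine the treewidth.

3

A width-3 tree decomposition is:
Bags: B1 = {1, 3, 4, 6}  B2 = {1, 3, 4, 5}  B3 = {1, 2, 3, 5}  B4 = {2, 3, 5, 9}  B5 = {2, 5, 8, 9}  B6 = {2, 8, 9, 12}  B7 = {7, 8, 9, 12}  B8 = {7, 8, 11, 12}  B9 = {7, 10, 11, 12}
Tree: B1–B2, B2–B3, B3–B4, B4–B5, B5–B6, B6–B7, B7–B8, B8–B9
Each bag holds 4 vertices, so the decomposition has width 3, which upper-bounds the treewidth. For the lower bound: the 4 vertex sets {1,4,6}, {3}, {5}, {2,8,9,12} are disjoint, each induces a connected subgraph, and every pair is joined by at least one edge of G. Contracting each set to a single vertex therefore yields K_{4} as a minor, and since treewidth is minor-monotone, tw(G) ≥ tw(K_{4}) = 3. Hence tw(G) = 3 exactly.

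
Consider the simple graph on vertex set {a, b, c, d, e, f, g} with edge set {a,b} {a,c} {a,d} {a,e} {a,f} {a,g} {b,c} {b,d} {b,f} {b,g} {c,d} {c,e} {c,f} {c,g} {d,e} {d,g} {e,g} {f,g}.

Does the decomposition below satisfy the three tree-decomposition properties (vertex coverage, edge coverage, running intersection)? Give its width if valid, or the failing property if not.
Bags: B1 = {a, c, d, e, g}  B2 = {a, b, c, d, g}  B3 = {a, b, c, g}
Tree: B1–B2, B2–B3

A tree decomposition must satisfy three properties: every vertex lies in some bag; for every edge, both endpoints lie together in some bag; and for every vertex, the bags containing it form a connected subtree. Here vertex f appears in no bag, so the decomposition is invalid.

No — vertex f appears in no bag.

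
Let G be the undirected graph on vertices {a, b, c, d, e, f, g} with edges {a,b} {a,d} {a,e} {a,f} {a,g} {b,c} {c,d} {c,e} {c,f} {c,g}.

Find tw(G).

A width-2 tree decomposition is:
Bags: B1 = {a, c, f}  B2 = {a, b, c}  B3 = {a, c, g}  B4 = {a, c, e}  B5 = {a, c, d}
Tree: B1–B2, B2–B3, B3–B4, B4–B5
Each bag holds 3 vertices, so the decomposition has width 2, which upper-bounds the treewidth. The edges c–f–a–b–c form a cycle, so G is not a tree and its treewidth is at least 2. Therefore the treewidth is 2.

2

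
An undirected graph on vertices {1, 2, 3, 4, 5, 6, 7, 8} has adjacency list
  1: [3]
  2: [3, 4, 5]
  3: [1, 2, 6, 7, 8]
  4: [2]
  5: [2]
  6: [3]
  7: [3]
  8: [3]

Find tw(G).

1

A width-1 tree decomposition is:
Bags: B1 = {2, 4}  B2 = {2, 3}  B3 = {3, 8}  B4 = {2, 5}  B5 = {3, 6}  B6 = {1, 3}  B7 = {3, 7}
Tree: B1–B2, B2–B3, B1–B4, B2–B5, B2–B6, B2–B7
The largest bag has 2 vertices, giving width 1; this decomposition certifies tw(G) ≤ 1. G has an edge, so its treewidth is at least 1. Hence tw(G) = 1 exactly.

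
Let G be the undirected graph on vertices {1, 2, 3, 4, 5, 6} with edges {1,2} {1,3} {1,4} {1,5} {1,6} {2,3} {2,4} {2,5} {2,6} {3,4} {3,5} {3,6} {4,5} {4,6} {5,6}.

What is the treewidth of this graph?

5

A width-5 tree decomposition is:
Bags: B1 = {1, 2, 3, 4, 5, 6}
Tree: (single bag)
A single bag containing all 6 vertices is trivially a valid decomposition of width 5. Conversely, {1, 2, 3, 4, 5, 6} is a clique of size 6, and the vertices of any clique must share a bag in every tree decomposition; so some bag has ≥ 6 vertices and tw(G) ≥ 5. Hence tw(G) = 5 exactly.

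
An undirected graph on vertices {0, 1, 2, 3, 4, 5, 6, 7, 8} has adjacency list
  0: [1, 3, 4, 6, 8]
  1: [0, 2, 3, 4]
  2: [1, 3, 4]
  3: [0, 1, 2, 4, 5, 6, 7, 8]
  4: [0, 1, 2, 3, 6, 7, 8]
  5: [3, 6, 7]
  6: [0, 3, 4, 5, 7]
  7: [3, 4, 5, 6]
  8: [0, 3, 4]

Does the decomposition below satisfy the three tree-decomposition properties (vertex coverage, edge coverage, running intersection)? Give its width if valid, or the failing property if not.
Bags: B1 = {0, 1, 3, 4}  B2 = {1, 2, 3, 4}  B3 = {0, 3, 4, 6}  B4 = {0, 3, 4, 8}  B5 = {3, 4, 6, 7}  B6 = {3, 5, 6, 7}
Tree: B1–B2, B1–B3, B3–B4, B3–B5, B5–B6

Checking the three conditions: (i) the bags cover all of {0, 1, 2, 3, 4, 5, 6, 7, 8}; (ii) for each edge, some bag contains both endpoints; (iii) the bags containing any fixed vertex form a subtree. All hold, so the decomposition is valid with width 4 − 1 = 3.

Yes; width 3.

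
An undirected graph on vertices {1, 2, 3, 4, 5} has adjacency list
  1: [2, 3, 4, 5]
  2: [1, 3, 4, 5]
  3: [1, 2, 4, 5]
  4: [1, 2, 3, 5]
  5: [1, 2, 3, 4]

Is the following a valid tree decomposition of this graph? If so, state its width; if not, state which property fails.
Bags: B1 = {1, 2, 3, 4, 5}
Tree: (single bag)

Yes; width 4.

Checking the three conditions: (i) the bags cover all of {1, 2, 3, 4, 5}; (ii) for each edge, some bag contains both endpoints; (iii) the bags containing any fixed vertex form a subtree. All hold, so the decomposition is valid with width 5 − 1 = 4.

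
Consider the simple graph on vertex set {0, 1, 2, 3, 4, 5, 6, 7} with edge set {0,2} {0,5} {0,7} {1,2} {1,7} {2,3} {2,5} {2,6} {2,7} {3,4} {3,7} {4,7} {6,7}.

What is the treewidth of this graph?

2

A width-2 tree decomposition is:
Bags: B1 = {0, 2, 7}  B2 = {2, 3, 7}  B3 = {0, 2, 5}  B4 = {3, 4, 7}  B5 = {1, 2, 7}  B6 = {2, 6, 7}
Tree: B1–B2, B1–B3, B2–B4, B2–B5, B1–B6
Every bag has size at most 3, so the width is 3 − 1 = 2 and tw(G) ≤ 2. On the other hand G contains the 3-clique {0, 2, 5}. A clique must lie in a single bag of any decomposition, so no decomposition can have width below 2. Hence tw(G) = 2 exactly.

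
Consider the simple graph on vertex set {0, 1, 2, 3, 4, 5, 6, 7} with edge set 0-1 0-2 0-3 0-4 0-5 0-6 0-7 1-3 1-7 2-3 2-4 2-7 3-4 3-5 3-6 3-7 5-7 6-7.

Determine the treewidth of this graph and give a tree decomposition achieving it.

Every bag has size at most 4, so the width is 4 − 1 = 3 and tw(G) ≤ 3. Conversely, {0, 2, 3, 4} is a clique of size 4, and the vertices of any clique must share a bag in every tree decomposition; so some bag has ≥ 4 vertices and tw(G) ≥ 3. Hence tw(G) = 3 exactly.

Treewidth 3.
One optimal decomposition is:
Bags: B1 = {0, 1, 3, 7}  B2 = {0, 3, 6, 7}  B3 = {0, 3, 5, 7}  B4 = {0, 2, 3, 7}  B5 = {0, 2, 3, 4}
Tree: B1–B2, B1–B3, B3–B4, B4–B5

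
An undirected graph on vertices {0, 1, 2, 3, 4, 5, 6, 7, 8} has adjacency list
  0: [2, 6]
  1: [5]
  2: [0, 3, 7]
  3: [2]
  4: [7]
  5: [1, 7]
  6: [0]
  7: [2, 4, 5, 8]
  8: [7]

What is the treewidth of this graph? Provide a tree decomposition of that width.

Treewidth 1.
One optimal decomposition is:
Bags: B1 = {2, 7}  B2 = {0, 2}  B3 = {5, 7}  B4 = {0, 6}  B5 = {1, 5}  B6 = {4, 7}  B7 = {7, 8}  B8 = {2, 3}
Tree: B1–B2, B1–B3, B2–B4, B3–B5, B3–B6, B3–B7, B1–B8

Every bag has size at most 2, so the width is 2 − 1 = 1 and tw(G) ≤ 1. Since G has at least one edge (e.g. 7–2), it is not an edgeless graph, so tw(G) ≥ 1. Hence tw(G) = 1 exactly.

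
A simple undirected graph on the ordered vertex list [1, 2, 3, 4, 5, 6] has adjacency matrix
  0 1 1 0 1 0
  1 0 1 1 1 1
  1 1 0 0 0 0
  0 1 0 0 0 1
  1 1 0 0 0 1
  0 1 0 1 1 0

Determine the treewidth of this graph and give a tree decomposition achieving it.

Each bag holds 3 vertices, so the decomposition has width 2, which upper-bounds the treewidth. For the lower bound, the 3 vertices {1, 2, 3} are pairwise adjacent, and any tree decomposition puts a clique entirely inside one bag — forcing width ≥ 2. Therefore the treewidth is 2.

Treewidth 2.
Bags: B1 = {2, 4, 6}  B2 = {2, 5, 6}  B3 = {1, 2, 5}  B4 = {1, 2, 3}
Tree: B1–B2, B2–B3, B3–B4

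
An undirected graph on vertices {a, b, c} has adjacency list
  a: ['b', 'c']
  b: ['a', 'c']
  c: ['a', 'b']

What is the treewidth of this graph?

A width-2 tree decomposition is:
Bags: B1 = {a, b, c}
Tree: (single bag)
A single bag containing all 3 vertices is trivially a valid decomposition of width 2. For the lower bound, the 3 vertices {a, b, c} are pairwise adjacent, and any tree decomposition puts a clique entirely inside one bag — forcing width ≥ 2. Therefore the treewidth is 2.

2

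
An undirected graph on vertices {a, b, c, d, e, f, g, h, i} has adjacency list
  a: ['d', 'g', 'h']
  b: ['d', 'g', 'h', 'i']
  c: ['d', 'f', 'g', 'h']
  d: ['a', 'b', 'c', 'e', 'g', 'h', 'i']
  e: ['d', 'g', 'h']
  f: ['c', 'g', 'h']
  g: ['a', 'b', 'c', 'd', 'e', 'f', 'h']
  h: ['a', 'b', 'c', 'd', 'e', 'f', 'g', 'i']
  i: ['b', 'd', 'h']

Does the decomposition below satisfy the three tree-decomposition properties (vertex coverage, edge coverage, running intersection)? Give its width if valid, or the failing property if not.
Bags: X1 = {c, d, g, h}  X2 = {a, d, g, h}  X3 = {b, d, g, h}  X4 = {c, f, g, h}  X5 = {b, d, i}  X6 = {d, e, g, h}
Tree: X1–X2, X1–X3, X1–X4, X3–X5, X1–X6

No — edge (h,i) lies in no bag.

A tree decomposition must satisfy three properties: every vertex lies in some bag; for every edge, both endpoints lie together in some bag; and for every vertex, the bags containing it form a connected subtree. Here edge (h,i) lies in no bag, so the decomposition is invalid.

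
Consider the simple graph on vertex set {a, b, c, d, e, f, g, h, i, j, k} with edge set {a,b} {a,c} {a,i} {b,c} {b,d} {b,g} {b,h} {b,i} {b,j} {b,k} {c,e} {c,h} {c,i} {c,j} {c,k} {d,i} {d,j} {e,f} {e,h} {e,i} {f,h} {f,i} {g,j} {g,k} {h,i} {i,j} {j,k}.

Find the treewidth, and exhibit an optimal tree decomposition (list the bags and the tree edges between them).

Each bag holds 4 vertices, so the decomposition has width 3, which upper-bounds the treewidth. On the other hand G contains the 4-clique {c, e, h, i}. A clique must lie in a single bag of any decomposition, so no decomposition can have width below 3. Hence tw(G) = 3 exactly.

Treewidth 3.
One such decomposition:
Bags: B1 = {b, c, h, i}  B2 = {c, e, h, i}  B3 = {b, c, i, j}  B4 = {b, c, j, k}  B5 = {b, g, j, k}  B6 = {e, f, h, i}  B7 = {b, d, i, j}  B8 = {a, b, c, i}
Tree: B1–B2, B1–B3, B3–B4, B4–B5, B2–B6, B3–B7, B1–B8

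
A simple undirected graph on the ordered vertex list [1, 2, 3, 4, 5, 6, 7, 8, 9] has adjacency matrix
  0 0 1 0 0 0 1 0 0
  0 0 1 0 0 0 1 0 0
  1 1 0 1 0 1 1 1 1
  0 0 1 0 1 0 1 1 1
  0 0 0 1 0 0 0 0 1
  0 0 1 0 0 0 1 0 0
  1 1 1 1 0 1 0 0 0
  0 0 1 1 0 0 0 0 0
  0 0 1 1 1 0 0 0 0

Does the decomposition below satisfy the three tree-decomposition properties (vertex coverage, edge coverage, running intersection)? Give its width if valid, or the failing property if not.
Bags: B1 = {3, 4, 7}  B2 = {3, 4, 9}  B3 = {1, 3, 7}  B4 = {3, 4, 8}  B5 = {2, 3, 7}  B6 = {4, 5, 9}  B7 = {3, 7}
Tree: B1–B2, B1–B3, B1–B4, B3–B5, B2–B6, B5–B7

No — vertex 6 appears in no bag.

A tree decomposition must satisfy three properties: every vertex lies in some bag; for every edge, both endpoints lie together in some bag; and for every vertex, the bags containing it form a connected subtree. Here vertex 6 appears in no bag, so the decomposition is invalid.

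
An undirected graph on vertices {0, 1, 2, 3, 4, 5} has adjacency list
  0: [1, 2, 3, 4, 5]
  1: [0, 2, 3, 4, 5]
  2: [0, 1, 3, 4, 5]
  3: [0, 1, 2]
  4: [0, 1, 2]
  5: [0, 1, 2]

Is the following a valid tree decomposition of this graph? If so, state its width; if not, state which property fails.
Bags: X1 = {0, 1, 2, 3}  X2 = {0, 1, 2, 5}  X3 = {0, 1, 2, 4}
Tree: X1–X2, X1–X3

Vertex coverage: the bags together contain {0, 1, 2, 3, 4, 5}, the full vertex set. Edge coverage: each edge of G has both endpoints in at least one bag. Running intersection: for every vertex, the bags containing it form a connected subtree. All three properties hold, so this is a valid tree decomposition of width max|bag| − 1 = 3, and hence tw(G) ≤ 3.

Yes; width 3.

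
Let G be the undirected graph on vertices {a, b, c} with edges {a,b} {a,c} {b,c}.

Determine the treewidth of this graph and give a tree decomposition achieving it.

Treewidth 2.
One optimal decomposition is:
Bags: B1 = {a, b, c}
Tree: (single bag)

A single bag containing all 3 vertices is trivially a valid decomposition of width 2. On the other hand G contains the 3-clique {a, b, c}. A clique must lie in a single bag of any decomposition, so no decomposition can have width below 2. Hence tw(G) = 2 exactly.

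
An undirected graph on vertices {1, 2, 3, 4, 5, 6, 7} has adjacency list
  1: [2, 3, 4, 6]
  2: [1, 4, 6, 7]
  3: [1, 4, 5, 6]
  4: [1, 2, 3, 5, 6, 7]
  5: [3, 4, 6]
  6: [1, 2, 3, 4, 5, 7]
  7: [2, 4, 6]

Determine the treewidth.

3

A width-3 tree decomposition is:
Bags: B1 = {1, 3, 4, 6}  B2 = {1, 2, 4, 6}  B3 = {2, 4, 6, 7}  B4 = {3, 4, 5, 6}
Tree: B1–B2, B2–B3, B1–B4
The largest bag has 4 vertices, giving width 3; this decomposition certifies tw(G) ≤ 3. Conversely, {1, 2, 4, 6} is a clique of size 4, and the vertices of any clique must share a bag in every tree decomposition; so some bag has ≥ 4 vertices and tw(G) ≥ 3. The upper and lower bounds meet at 3, so that is the treewidth.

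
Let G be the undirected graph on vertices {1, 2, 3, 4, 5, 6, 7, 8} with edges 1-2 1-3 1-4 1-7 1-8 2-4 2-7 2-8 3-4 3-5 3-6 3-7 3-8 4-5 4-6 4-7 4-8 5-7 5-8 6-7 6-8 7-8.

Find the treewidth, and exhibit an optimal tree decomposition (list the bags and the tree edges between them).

The largest bag has 5 vertices, giving width 4; this decomposition certifies tw(G) ≤ 4. Conversely, {1, 2, 4, 7, 8} is a clique of size 5, and the vertices of any clique must share a bag in every tree decomposition; so some bag has ≥ 5 vertices and tw(G) ≥ 4. Therefore the treewidth is 4.

Treewidth 4.
One optimal decomposition is:
Bags: B1 = {1, 3, 4, 7, 8}  B2 = {3, 4, 6, 7, 8}  B3 = {1, 2, 4, 7, 8}  B4 = {3, 4, 5, 7, 8}
Tree: B1–B2, B1–B3, B1–B4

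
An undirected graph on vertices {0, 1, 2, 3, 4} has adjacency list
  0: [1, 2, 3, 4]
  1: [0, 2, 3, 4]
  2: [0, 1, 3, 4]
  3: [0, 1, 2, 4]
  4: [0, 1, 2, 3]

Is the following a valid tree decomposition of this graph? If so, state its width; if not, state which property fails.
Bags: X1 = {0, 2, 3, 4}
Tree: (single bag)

No — vertex 1 appears in no bag.

A tree decomposition must satisfy three properties: every vertex lies in some bag; for every edge, both endpoints lie together in some bag; and for every vertex, the bags containing it form a connected subtree. Here vertex 1 appears in no bag, so the decomposition is invalid.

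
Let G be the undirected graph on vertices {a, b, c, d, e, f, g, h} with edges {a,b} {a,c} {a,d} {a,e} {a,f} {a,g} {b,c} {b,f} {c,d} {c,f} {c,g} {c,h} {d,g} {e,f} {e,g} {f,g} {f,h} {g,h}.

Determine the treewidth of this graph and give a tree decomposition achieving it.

Every bag has size at most 4, so the width is 4 − 1 = 3 and tw(G) ≤ 3. For the lower bound, the 4 vertices {a, c, d, g} are pairwise adjacent, and any tree decomposition puts a clique entirely inside one bag — forcing width ≥ 3. Combining the bounds, tw(G) = 3.

Treewidth 3.
One such decomposition:
Bags: B1 = {a, c, f, g}  B2 = {c, f, g, h}  B3 = {a, c, d, g}  B4 = {a, b, c, f}  B5 = {a, e, f, g}
Tree: B1–B2, B1–B3, B1–B4, B1–B5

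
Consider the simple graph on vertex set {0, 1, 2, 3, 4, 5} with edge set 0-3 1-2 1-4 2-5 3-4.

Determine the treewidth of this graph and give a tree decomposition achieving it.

Each bag holds 2 vertices, so the decomposition has width 1, which upper-bounds the treewidth. Since G has at least one edge (e.g. 0–3), it is not an edgeless graph, so tw(G) ≥ 1. Hence tw(G) = 1 exactly.

Treewidth 1.
Bags: B1 = {0, 3}  B2 = {3, 4}  B3 = {1, 4}  B4 = {1, 2}  B5 = {2, 5}
Tree: B1–B2, B2–B3, B3–B4, B4–B5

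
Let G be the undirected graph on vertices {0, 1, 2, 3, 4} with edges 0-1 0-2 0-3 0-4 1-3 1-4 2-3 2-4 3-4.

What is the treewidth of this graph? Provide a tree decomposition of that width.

Treewidth 3.
One optimal decomposition is:
Bags: B1 = {0, 2, 3, 4}  B2 = {0, 1, 3, 4}
Tree: B1–B2

The largest bag has 4 vertices, giving width 3; this decomposition certifies tw(G) ≤ 3. Conversely, {0, 1, 3, 4} is a clique of size 4, and the vertices of any clique must share a bag in every tree decomposition; so some bag has ≥ 4 vertices and tw(G) ≥ 3. Therefore the treewidth is 3.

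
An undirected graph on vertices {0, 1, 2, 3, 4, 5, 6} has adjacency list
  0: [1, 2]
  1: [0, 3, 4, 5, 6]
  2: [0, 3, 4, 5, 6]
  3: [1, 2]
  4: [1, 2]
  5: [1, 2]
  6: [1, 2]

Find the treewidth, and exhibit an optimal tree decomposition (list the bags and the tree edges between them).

Treewidth 2.
Bags: B1 = {0, 1, 2}  B2 = {1, 2, 5}  B3 = {1, 2, 3}  B4 = {1, 2, 4}  B5 = {1, 2, 6}
Tree: B1–B2, B2–B3, B3–B4, B4–B5

The largest bag has 3 vertices, giving width 2; this decomposition certifies tw(G) ≤ 2. The edges 1–0–2–5–1 form a cycle, so G is not a tree and its treewidth is at least 2. The upper and lower bounds meet at 2, so that is the treewidth.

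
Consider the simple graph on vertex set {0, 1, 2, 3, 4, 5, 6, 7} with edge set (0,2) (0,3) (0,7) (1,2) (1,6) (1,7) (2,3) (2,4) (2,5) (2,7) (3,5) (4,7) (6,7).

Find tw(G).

A width-2 tree decomposition is:
Bags: B1 = {1, 2, 7}  B2 = {0, 2, 7}  B3 = {0, 2, 3}  B4 = {2, 4, 7}  B5 = {1, 6, 7}  B6 = {2, 3, 5}
Tree: B1–B2, B2–B3, B2–B4, B1–B5, B3–B6
Every bag has size at most 3, so the width is 3 − 1 = 2 and tw(G) ≤ 2. Conversely, {0, 2, 3} is a clique of size 3, and the vertices of any clique must share a bag in every tree decomposition; so some bag has ≥ 3 vertices and tw(G) ≥ 2. Therefore the treewidth is 2.

2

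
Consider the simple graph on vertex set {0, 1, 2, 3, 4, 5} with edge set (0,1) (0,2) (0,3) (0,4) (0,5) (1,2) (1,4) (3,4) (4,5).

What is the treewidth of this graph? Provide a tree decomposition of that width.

Treewidth 2.
Bags: B1 = {0, 3, 4}  B2 = {0, 4, 5}  B3 = {0, 1, 4}  B4 = {0, 1, 2}
Tree: B1–B2, B2–B3, B3–B4

Each bag holds 3 vertices, so the decomposition has width 2, which upper-bounds the treewidth. Conversely, {0, 1, 2} is a clique of size 3, and the vertices of any clique must share a bag in every tree decomposition; so some bag has ≥ 3 vertices and tw(G) ≥ 2. The upper and lower bounds meet at 2, so that is the treewidth.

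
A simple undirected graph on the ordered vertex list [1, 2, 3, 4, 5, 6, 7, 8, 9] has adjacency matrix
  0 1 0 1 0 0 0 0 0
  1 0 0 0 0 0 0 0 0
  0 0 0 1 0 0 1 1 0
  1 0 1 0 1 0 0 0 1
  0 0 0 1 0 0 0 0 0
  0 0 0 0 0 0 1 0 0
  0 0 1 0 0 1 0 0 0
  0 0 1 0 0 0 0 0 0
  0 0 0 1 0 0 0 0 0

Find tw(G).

1

A width-1 tree decomposition is:
Bags: B1 = {3, 7}  B2 = {3, 4}  B3 = {4, 9}  B4 = {3, 8}  B5 = {6, 7}  B6 = {1, 4}  B7 = {4, 5}  B8 = {1, 2}
Tree: B1–B2, B2–B3, B2–B4, B1–B5, B2–B6, B6–B7, B6–B8
The largest bag has 2 vertices, giving width 1; this decomposition certifies tw(G) ≤ 1. Any graph with an edge has treewidth ≥ 1, and G has the edge 3–7. Therefore the treewidth is 1.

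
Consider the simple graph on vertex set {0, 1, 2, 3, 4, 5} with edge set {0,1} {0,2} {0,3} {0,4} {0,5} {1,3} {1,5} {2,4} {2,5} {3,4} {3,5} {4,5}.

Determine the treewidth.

A width-3 tree decomposition is:
Bags: B1 = {0, 1, 3, 5}  B2 = {0, 3, 4, 5}  B3 = {0, 2, 4, 5}
Tree: B1–B2, B2–B3
Every bag has size at most 4, so the width is 4 − 1 = 3 and tw(G) ≤ 3. Conversely, {0, 2, 4, 5} is a clique of size 4, and the vertices of any clique must share a bag in every tree decomposition; so some bag has ≥ 4 vertices and tw(G) ≥ 3. Therefore the treewidth is 3.

3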